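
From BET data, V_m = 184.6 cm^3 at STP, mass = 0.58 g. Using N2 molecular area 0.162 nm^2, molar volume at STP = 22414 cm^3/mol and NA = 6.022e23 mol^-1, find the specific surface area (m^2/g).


Number of moles in monolayer = V_m / 22414 = 184.6 / 22414 = 0.00823592
Number of molecules = moles * NA = 0.00823592 * 6.022e23
SA = molecules * sigma / mass
SA = (184.6 / 22414) * 6.022e23 * 0.162e-18 / 0.58
SA = 1385.3 m^2/g

1385.3


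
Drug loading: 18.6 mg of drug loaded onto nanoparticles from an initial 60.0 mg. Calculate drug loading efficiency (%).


Drug loading efficiency = (drug loaded / drug initial) * 100
DLE = 18.6 / 60.0 * 100
DLE = 0.31 * 100
DLE = 31.0%

31.0


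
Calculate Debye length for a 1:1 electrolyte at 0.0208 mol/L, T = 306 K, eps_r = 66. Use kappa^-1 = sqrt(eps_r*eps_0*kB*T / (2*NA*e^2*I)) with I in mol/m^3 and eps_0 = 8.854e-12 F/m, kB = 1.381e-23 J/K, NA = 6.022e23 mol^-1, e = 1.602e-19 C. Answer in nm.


Ionic strength I = 0.0208 * 1^2 * 1000 = 20.8 mol/m^3
kappa^-1 = sqrt(66 * 8.854e-12 * 1.381e-23 * 306 / (2 * 6.022e23 * (1.602e-19)^2 * 20.8))
kappa^-1 = 1.96 nm

1.96


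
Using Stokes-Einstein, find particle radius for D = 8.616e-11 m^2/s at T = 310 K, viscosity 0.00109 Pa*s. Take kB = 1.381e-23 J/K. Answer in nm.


Stokes-Einstein: R = kB*T / (6*pi*eta*D)
R = 1.381e-23 * 310 / (6 * pi * 0.00109 * 8.616e-11)
R = 2.41837e-09 m = 2.42 nm

2.42


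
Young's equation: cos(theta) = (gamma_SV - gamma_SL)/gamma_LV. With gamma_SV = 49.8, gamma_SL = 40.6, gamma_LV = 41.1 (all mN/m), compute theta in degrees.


cos(theta) = (gamma_SV - gamma_SL) / gamma_LV
cos(theta) = (49.8 - 40.6) / 41.1
cos(theta) = 0.223844
theta = arccos(0.223844) = 77.07 degrees

77.07


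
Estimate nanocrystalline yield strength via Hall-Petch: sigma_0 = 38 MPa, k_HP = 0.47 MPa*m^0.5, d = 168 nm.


d = 168 nm = 1.68e-07 m
sqrt(d) = 0.000409878
Hall-Petch contribution = k / sqrt(d) = 0.47 / 0.000409878 = 1146.7 MPa
sigma = sigma_0 + k/sqrt(d) = 38 + 1146.7 = 1184.7 MPa

1184.7


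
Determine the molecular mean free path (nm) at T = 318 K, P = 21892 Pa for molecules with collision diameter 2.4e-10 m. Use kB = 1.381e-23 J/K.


Mean free path: lambda = kB*T / (sqrt(2) * pi * d^2 * P)
lambda = 1.381e-23 * 318 / (sqrt(2) * pi * (2.4e-10)^2 * 21892)
lambda = 7.83877e-07 m
lambda = 783.88 nm

783.88


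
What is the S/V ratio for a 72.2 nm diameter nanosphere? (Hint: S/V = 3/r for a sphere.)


Radius r = 72.2/2 = 36.1 nm
S/V = 3 / r = 3 / 36.1
S/V = 0.0831 nm^-1

0.0831


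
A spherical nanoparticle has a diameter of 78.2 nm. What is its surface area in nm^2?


Radius r = 78.2/2 = 39.1 nm
Surface area SA = 4 * pi * r^2
SA = 4 * pi * (39.1)^2
SA = 19211.59 nm^2

19211.59


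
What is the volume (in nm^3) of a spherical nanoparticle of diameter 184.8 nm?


Radius r = 184.8/2 = 92.4 nm
Volume V = (4/3) * pi * r^3
V = (4/3) * pi * (92.4)^3
V = 3304490.62 nm^3

3304490.62


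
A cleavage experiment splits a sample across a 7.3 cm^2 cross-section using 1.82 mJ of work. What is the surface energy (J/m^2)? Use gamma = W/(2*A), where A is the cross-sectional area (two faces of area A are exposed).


Convert: A = 7.3 cm^2 = 0.00073 m^2, W = 1.82 mJ = 0.00182 J
Cleaving exposes two faces of area A, so total new surface = 2*A and gamma = W / (2*A)
gamma = 0.00182 / (2 * 0.00073)
gamma = 1.247 J/m^2

1.247


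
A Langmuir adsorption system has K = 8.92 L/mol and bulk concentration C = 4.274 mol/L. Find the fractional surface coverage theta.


Langmuir isotherm: theta = K*C / (1 + K*C)
K*C = 8.92 * 4.274 = 38.12408
theta = 38.12408 / (1 + 38.12408) = 38.12408 / 39.12408
theta = 0.9744

0.9744


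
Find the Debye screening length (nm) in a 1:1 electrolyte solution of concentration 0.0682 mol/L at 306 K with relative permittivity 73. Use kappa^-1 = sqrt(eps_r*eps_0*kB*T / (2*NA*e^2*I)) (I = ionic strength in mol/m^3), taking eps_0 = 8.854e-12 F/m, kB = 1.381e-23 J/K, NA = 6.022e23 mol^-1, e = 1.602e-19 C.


Ionic strength I = 0.0682 * 1^2 * 1000 = 68.2 mol/m^3
kappa^-1 = sqrt(73 * 8.854e-12 * 1.381e-23 * 306 / (2 * 6.022e23 * (1.602e-19)^2 * 68.2))
kappa^-1 = 1.138 nm

1.138


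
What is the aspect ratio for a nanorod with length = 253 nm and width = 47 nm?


Aspect ratio AR = length / diameter
AR = 253 / 47
AR = 5.38

5.38


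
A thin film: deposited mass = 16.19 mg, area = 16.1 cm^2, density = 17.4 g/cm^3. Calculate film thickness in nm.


Convert: m = 16.19 mg = 1.6190e-05 kg, A = 16.1 cm^2 = 1.6100e-03 m^2, rho = 17.4 g/cm^3 = 17400 kg/m^3
t = m / (A * rho)
t = 1.6190e-05 / (1.6100e-03 * 17400)
t = 5.7793e-07 m = 577.9 nm

577.9


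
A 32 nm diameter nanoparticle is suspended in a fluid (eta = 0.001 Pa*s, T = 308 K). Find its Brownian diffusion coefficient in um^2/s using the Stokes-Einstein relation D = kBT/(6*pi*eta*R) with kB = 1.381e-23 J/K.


Radius R = 32/2 = 16 nm = 1.6e-08 m
D = kB*T / (6*pi*eta*R)
D = 1.381e-23 * 308 / (6 * pi * 0.001 * 1.6e-08)
D = 1.41034e-11 m^2/s = 14.103 um^2/s

14.103


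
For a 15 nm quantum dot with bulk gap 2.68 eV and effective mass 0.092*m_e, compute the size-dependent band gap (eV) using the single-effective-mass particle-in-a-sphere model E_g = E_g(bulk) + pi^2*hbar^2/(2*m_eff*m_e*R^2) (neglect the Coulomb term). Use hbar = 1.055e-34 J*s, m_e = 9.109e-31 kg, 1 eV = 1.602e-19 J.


Radius R = 15/2 nm = 7.5e-09 m
Confinement energy dE = pi^2 * hbar^2 / (2 * m_eff * m_e * R^2)
dE = pi^2 * (1.055e-34)^2 / (2 * 0.092 * 9.109e-31 * (7.5e-09)^2) J, divided by 1.602e-19 J/eV
dE = 0.0727 eV
Total band gap = E_g(bulk) + dE = 2.68 + 0.0727 = 2.7527 eV

2.7527


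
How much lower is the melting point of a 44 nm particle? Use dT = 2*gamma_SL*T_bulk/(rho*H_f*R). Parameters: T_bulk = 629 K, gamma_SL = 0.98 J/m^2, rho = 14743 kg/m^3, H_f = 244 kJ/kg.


Radius R = 44/2 = 22 nm = 2.2e-08 m
Convert H_f = 244 kJ/kg = 244000 J/kg
dT = 2 * gamma_SL * T_bulk / (rho * H_f * R)
dT = 2 * 0.98 * 629 / (14743 * 244000 * 2.2e-08)
dT = 15.6 K

15.6


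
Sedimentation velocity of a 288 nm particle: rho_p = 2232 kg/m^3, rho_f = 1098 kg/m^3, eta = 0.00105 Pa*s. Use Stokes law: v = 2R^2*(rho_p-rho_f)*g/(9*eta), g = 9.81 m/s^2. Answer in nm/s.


Radius R = 288/2 nm = 1.44e-07 m
Density difference = 2232 - 1098 = 1134 kg/m^3
v = 2 * R^2 * (rho_p - rho_f) * g / (9 * eta)
v = 2 * (1.44e-07)^2 * 1134 * 9.81 / (9 * 0.00105)
v = 4.88208e-08 m/s = 48.8208 nm/s

48.8208


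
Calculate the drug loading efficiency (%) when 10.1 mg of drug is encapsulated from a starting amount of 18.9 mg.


Drug loading efficiency = (drug loaded / drug initial) * 100
DLE = 10.1 / 18.9 * 100
DLE = 0.5344 * 100
DLE = 53.44%

53.44


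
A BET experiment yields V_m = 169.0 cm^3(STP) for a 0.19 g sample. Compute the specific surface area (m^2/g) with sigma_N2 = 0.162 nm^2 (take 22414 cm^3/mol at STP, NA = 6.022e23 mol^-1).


Number of moles in monolayer = V_m / 22414 = 169.0 / 22414 = 0.00753993
Number of molecules = moles * NA = 0.00753993 * 6.022e23
SA = molecules * sigma / mass
SA = (169.0 / 22414) * 6.022e23 * 0.162e-18 / 0.19
SA = 3871.4 m^2/g

3871.4


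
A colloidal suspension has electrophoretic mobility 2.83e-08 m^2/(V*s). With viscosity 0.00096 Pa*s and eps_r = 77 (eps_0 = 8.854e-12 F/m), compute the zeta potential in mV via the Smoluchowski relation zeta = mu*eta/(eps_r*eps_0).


Smoluchowski equation: zeta = mu * eta / (eps_r * eps_0)
zeta = 2.83e-08 * 0.00096 / (77 * 8.854e-12)
zeta = 0.03985 V = 39.85 mV

39.85


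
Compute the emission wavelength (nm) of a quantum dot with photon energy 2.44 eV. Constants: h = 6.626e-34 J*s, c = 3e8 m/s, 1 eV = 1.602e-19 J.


Convert energy: E = 2.44 eV = 2.44 * 1.602e-19 = 3.90888e-19 J
lambda = h*c / E = 6.626e-34 * 3e8 / 3.90888e-19
lambda = 5.08534e-07 m = 508.5 nm

508.5


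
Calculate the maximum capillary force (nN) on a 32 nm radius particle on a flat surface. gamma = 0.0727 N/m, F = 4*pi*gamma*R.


Convert radius: R = 32 nm = 3.2e-08 m
F = 4 * pi * gamma * R
F = 4 * pi * 0.0727 * 3.2e-08
F = 2.92344e-08 N = 29.2344 nN

29.2344


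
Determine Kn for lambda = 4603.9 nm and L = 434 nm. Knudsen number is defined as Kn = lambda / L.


Knudsen number Kn = lambda / L
Kn = 4603.9 / 434
Kn = 10.6081

10.6081


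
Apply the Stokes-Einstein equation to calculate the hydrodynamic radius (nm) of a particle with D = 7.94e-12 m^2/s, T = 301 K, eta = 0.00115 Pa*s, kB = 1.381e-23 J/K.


Stokes-Einstein: R = kB*T / (6*pi*eta*D)
R = 1.381e-23 * 301 / (6 * pi * 0.00115 * 7.94e-12)
R = 2.41513e-08 m = 24.15 nm

24.15


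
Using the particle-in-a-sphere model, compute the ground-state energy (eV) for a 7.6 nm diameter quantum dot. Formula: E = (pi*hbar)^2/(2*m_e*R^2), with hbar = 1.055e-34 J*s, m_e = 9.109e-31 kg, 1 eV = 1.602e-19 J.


Radius R = 7.6/2 = 3.8 nm = 3.8e-09 m
E = (pi * 1.055e-34)^2 / (2 * 9.109e-31 * (3.8e-09)^2)
E(J) = 4.17577e-21
E = E(J) / 1.602e-19 = 0.0261 eV

0.0261


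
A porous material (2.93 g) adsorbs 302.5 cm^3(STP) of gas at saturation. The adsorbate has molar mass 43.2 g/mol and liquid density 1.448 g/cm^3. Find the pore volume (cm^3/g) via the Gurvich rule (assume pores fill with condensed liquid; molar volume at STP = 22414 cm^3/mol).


Moles adsorbed n = V_ads / 22414 = 302.5 / 22414 = 1.349603e-02 mol
Liquid volume V_liq = n * M / rho_liq = 1.349603e-02 * 43.2 / 1.448 = 0.40264 cm^3
Specific pore volume V_pore = V_liq / m_sample = 0.40264 / 2.93
V_pore = 0.1374 cm^3/g

0.1374


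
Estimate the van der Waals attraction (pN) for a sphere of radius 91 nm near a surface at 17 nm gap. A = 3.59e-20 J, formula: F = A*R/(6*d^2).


Convert to SI: R = 91 nm = 9.1e-08 m, d = 17 nm = 1.7e-08 m
F = A * R / (6 * d^2)
F = 3.59e-20 * 9.1e-08 / (6 * (1.7e-08)^2)
F = 1.88403e-12 N = 1.884 pN

1.884


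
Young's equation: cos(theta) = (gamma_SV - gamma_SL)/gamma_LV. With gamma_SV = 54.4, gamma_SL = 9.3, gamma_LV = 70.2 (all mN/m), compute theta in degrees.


cos(theta) = (gamma_SV - gamma_SL) / gamma_LV
cos(theta) = (54.4 - 9.3) / 70.2
cos(theta) = 0.64245
theta = arccos(0.64245) = 50.03 degrees

50.03


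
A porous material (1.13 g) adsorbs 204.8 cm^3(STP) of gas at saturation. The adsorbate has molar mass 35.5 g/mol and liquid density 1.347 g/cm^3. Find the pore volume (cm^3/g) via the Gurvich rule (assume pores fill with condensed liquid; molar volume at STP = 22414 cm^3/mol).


Moles adsorbed n = V_ads / 22414 = 204.8 / 22414 = 9.137146e-03 mol
Liquid volume V_liq = n * M / rho_liq = 9.137146e-03 * 35.5 / 1.347 = 0.24081 cm^3
Specific pore volume V_pore = V_liq / m_sample = 0.24081 / 1.13
V_pore = 0.2131 cm^3/g

0.2131


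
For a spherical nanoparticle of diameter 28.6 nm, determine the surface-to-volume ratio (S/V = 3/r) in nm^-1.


Radius r = 28.6/2 = 14.3 nm
S/V = 3 / r = 3 / 14.3
S/V = 0.2098 nm^-1

0.2098


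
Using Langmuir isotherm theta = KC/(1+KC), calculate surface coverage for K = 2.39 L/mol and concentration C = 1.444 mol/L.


Langmuir isotherm: theta = K*C / (1 + K*C)
K*C = 2.39 * 1.444 = 3.45116
theta = 3.45116 / (1 + 3.45116) = 3.45116 / 4.45116
theta = 0.7753

0.7753


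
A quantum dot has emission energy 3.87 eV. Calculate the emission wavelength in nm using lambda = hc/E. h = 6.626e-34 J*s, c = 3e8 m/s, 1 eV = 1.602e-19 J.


Convert energy: E = 3.87 eV = 3.87 * 1.602e-19 = 6.19974e-19 J
lambda = h*c / E = 6.626e-34 * 3e8 / 6.19974e-19
lambda = 3.20626e-07 m = 320.6 nm

320.6


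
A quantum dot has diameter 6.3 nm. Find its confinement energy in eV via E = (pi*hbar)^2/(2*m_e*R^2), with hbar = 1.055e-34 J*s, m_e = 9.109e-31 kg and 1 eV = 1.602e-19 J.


Radius R = 6.3/2 = 3.15 nm = 3.15e-09 m
E = (pi * 1.055e-34)^2 / (2 * 9.109e-31 * (3.15e-09)^2)
E(J) = 6.07691e-21
E = E(J) / 1.602e-19 = 0.0379 eV

0.0379


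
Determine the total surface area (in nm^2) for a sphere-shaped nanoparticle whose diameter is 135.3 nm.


Radius r = 135.3/2 = 67.65 nm
Surface area SA = 4 * pi * r^2
SA = 4 * pi * (67.65)^2
SA = 57510.28 nm^2

57510.28


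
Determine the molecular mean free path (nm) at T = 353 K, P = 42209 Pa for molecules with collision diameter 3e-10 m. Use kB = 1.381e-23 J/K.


Mean free path: lambda = kB*T / (sqrt(2) * pi * d^2 * P)
lambda = 1.381e-23 * 353 / (sqrt(2) * pi * (3e-10)^2 * 42209)
lambda = 2.88839e-07 m
lambda = 288.84 nm

288.84


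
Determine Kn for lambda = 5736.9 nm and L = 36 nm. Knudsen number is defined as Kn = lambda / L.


Knudsen number Kn = lambda / L
Kn = 5736.9 / 36
Kn = 159.3583

159.3583


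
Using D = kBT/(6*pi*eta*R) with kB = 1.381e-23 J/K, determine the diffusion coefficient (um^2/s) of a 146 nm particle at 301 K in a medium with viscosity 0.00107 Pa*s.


Radius R = 146/2 = 73 nm = 7.3e-08 m
D = kB*T / (6*pi*eta*R)
D = 1.381e-23 * 301 / (6 * pi * 0.00107 * 7.3e-08)
D = 2.82327e-12 m^2/s = 2.823 um^2/s

2.823


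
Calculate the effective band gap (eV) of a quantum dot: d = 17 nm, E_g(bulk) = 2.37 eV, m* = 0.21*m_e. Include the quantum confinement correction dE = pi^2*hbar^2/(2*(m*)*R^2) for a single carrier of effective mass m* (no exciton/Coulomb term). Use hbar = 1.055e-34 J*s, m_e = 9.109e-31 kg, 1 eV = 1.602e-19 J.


Radius R = 17/2 nm = 8.5e-09 m
Confinement energy dE = pi^2 * hbar^2 / (2 * m_eff * m_e * R^2)
dE = pi^2 * (1.055e-34)^2 / (2 * 0.21 * 9.109e-31 * (8.5e-09)^2) J, divided by 1.602e-19 J/eV
dE = 0.0248 eV
Total band gap = E_g(bulk) + dE = 2.37 + 0.0248 = 2.3948 eV

2.3948


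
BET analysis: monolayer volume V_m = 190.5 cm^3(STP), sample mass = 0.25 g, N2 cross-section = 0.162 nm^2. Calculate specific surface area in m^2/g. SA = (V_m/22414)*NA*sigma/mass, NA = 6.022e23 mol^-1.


Number of moles in monolayer = V_m / 22414 = 190.5 / 22414 = 0.00849915
Number of molecules = moles * NA = 0.00849915 * 6.022e23
SA = molecules * sigma / mass
SA = (190.5 / 22414) * 6.022e23 * 0.162e-18 / 0.25
SA = 3316.6 m^2/g

3316.6


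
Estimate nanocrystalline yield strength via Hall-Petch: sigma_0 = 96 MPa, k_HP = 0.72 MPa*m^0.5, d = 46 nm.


d = 46 nm = 4.6e-08 m
sqrt(d) = 0.0002144761
Hall-Petch contribution = k / sqrt(d) = 0.72 / 0.0002144761 = 3357.0 MPa
sigma = sigma_0 + k/sqrt(d) = 96 + 3357.0 = 3453.0 MPa

3453.0


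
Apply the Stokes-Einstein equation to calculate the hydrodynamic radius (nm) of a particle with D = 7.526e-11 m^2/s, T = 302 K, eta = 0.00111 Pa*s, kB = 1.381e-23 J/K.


Stokes-Einstein: R = kB*T / (6*pi*eta*D)
R = 1.381e-23 * 302 / (6 * pi * 0.00111 * 7.526e-11)
R = 2.64858e-09 m = 2.65 nm

2.65


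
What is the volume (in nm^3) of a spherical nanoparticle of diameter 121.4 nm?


Radius r = 121.4/2 = 60.7 nm
Volume V = (4/3) * pi * r^3
V = (4/3) * pi * (60.7)^3
V = 936816.83 nm^3

936816.83


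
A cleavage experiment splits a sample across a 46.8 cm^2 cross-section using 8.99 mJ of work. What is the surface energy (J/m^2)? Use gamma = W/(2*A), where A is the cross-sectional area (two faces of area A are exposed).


Convert: A = 46.8 cm^2 = 0.00468 m^2, W = 8.99 mJ = 0.00899 J
Cleaving exposes two faces of area A, so total new surface = 2*A and gamma = W / (2*A)
gamma = 0.00899 / (2 * 0.00468)
gamma = 0.96 J/m^2

0.96


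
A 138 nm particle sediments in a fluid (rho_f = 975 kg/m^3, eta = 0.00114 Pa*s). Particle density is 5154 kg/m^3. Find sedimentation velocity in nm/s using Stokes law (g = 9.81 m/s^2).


Radius R = 138/2 nm = 6.9e-08 m
Density difference = 5154 - 975 = 4179 kg/m^3
v = 2 * R^2 * (rho_p - rho_f) * g / (9 * eta)
v = 2 * (6.9e-08)^2 * 4179 * 9.81 / (9 * 0.00114)
v = 3.80472e-08 m/s = 38.0472 nm/s

38.0472


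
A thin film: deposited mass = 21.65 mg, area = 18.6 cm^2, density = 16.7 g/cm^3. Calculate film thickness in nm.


Convert: m = 21.65 mg = 2.1650e-05 kg, A = 18.6 cm^2 = 1.8600e-03 m^2, rho = 16.7 g/cm^3 = 16700 kg/m^3
t = m / (A * rho)
t = 2.1650e-05 / (1.8600e-03 * 16700)
t = 6.9699e-07 m = 697.0 nm

697.0


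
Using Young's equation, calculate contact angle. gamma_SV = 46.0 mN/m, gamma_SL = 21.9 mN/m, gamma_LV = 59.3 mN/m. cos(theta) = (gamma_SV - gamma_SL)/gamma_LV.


cos(theta) = (gamma_SV - gamma_SL) / gamma_LV
cos(theta) = (46.0 - 21.9) / 59.3
cos(theta) = 0.406408
theta = arccos(0.406408) = 66.02 degrees

66.02


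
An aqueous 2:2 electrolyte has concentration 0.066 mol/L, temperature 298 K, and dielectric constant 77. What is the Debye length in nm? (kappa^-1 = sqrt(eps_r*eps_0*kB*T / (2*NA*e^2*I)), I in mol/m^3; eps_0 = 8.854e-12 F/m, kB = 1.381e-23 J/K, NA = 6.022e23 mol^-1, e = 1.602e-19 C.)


Ionic strength I = 0.066 * 2^2 * 1000 = 264 mol/m^3
kappa^-1 = sqrt(77 * 8.854e-12 * 1.381e-23 * 298 / (2 * 6.022e23 * (1.602e-19)^2 * 264))
kappa^-1 = 0.586 nm

0.586


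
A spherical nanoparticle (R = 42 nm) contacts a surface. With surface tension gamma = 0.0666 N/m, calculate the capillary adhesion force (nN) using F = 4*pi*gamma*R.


Convert radius: R = 42 nm = 4.2e-08 m
F = 4 * pi * gamma * R
F = 4 * pi * 0.0666 * 4.2e-08
F = 3.51507e-08 N = 35.1507 nN

35.1507


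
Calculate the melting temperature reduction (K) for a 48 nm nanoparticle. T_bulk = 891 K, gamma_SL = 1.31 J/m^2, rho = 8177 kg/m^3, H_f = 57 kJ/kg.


Radius R = 48/2 = 24 nm = 2.4e-08 m
Convert H_f = 57 kJ/kg = 57000 J/kg
dT = 2 * gamma_SL * T_bulk / (rho * H_f * R)
dT = 2 * 1.31 * 891 / (8177 * 57000 * 2.4e-08)
dT = 208.7 K

208.7


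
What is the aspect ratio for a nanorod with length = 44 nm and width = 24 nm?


Aspect ratio AR = length / diameter
AR = 44 / 24
AR = 1.83

1.83


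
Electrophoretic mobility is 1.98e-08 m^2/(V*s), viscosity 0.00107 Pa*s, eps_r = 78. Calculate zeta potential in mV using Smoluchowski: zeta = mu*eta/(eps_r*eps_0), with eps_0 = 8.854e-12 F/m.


Smoluchowski equation: zeta = mu * eta / (eps_r * eps_0)
zeta = 1.98e-08 * 0.00107 / (78 * 8.854e-12)
zeta = 0.030677 V = 30.68 mV

30.68


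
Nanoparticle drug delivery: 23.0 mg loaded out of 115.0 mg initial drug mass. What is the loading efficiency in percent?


Drug loading efficiency = (drug loaded / drug initial) * 100
DLE = 23.0 / 115.0 * 100
DLE = 0.2 * 100
DLE = 20.0%

20.0


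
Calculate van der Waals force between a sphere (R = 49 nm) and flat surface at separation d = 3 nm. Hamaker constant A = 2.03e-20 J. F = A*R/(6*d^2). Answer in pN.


Convert to SI: R = 49 nm = 4.9e-08 m, d = 3 nm = 3e-09 m
F = A * R / (6 * d^2)
F = 2.03e-20 * 4.9e-08 / (6 * (3e-09)^2)
F = 1.84204e-11 N = 18.42 pN

18.42


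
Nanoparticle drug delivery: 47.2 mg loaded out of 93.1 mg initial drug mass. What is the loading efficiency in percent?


Drug loading efficiency = (drug loaded / drug initial) * 100
DLE = 47.2 / 93.1 * 100
DLE = 0.507 * 100
DLE = 50.7%

50.7


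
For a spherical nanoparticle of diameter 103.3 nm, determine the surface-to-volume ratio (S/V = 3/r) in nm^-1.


Radius r = 103.3/2 = 51.65 nm
S/V = 3 / r = 3 / 51.65
S/V = 0.0581 nm^-1

0.0581


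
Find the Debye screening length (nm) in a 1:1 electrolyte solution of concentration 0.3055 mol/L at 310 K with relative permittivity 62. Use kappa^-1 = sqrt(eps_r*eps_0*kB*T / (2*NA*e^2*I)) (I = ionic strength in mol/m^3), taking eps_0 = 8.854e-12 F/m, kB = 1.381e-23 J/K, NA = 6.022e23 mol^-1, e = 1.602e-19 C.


Ionic strength I = 0.3055 * 1^2 * 1000 = 305.5 mol/m^3
kappa^-1 = sqrt(62 * 8.854e-12 * 1.381e-23 * 310 / (2 * 6.022e23 * (1.602e-19)^2 * 305.5))
kappa^-1 = 0.499 nm

0.499


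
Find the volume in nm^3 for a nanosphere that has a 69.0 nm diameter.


Radius r = 69.0/2 = 34.5 nm
Volume V = (4/3) * pi * r^3
V = (4/3) * pi * (34.5)^3
V = 172006.91 nm^3

172006.91


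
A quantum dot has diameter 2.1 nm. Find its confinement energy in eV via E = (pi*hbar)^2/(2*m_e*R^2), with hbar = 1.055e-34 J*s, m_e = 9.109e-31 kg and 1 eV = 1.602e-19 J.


Radius R = 2.1/2 = 1.05 nm = 1.05e-09 m
E = (pi * 1.055e-34)^2 / (2 * 9.109e-31 * (1.05e-09)^2)
E(J) = 5.46922e-20
E = E(J) / 1.602e-19 = 0.3414 eV

0.3414


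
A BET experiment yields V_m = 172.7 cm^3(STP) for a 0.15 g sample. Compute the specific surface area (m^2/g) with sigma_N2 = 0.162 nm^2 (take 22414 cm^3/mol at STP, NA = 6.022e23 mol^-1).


Number of moles in monolayer = V_m / 22414 = 172.7 / 22414 = 0.00770501
Number of molecules = moles * NA = 0.00770501 * 6.022e23
SA = molecules * sigma / mass
SA = (172.7 / 22414) * 6.022e23 * 0.162e-18 / 0.15
SA = 5011.2 m^2/g

5011.2


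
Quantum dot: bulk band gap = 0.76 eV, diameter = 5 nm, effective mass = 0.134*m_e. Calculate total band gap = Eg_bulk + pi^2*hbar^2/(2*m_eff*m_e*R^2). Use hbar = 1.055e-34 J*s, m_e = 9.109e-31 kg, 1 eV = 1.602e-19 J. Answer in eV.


Radius R = 5/2 nm = 2.5e-09 m
Confinement energy dE = pi^2 * hbar^2 / (2 * m_eff * m_e * R^2)
dE = pi^2 * (1.055e-34)^2 / (2 * 0.134 * 9.109e-31 * (2.5e-09)^2) J, divided by 1.602e-19 J/eV
dE = 0.4494 eV
Total band gap = E_g(bulk) + dE = 0.76 + 0.4494 = 1.2094 eV

1.2094


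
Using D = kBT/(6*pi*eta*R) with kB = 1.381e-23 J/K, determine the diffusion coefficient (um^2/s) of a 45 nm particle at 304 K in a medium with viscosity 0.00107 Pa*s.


Radius R = 45/2 = 22.5 nm = 2.25e-08 m
D = kB*T / (6*pi*eta*R)
D = 1.381e-23 * 304 / (6 * pi * 0.00107 * 2.25e-08)
D = 9.25124e-12 m^2/s = 9.251 um^2/s

9.251


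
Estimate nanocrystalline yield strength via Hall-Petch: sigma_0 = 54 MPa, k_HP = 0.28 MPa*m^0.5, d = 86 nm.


d = 86 nm = 8.6e-08 m
sqrt(d) = 0.0002932576
Hall-Petch contribution = k / sqrt(d) = 0.28 / 0.0002932576 = 954.8 MPa
sigma = sigma_0 + k/sqrt(d) = 54 + 954.8 = 1008.8 MPa

1008.8


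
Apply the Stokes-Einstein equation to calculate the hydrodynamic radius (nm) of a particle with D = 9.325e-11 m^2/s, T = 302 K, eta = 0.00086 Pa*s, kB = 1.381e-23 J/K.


Stokes-Einstein: R = kB*T / (6*pi*eta*D)
R = 1.381e-23 * 302 / (6 * pi * 0.00086 * 9.325e-11)
R = 2.759e-09 m = 2.76 nm

2.76


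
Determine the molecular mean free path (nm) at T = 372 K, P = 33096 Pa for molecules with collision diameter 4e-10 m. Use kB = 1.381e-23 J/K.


Mean free path: lambda = kB*T / (sqrt(2) * pi * d^2 * P)
lambda = 1.381e-23 * 372 / (sqrt(2) * pi * (4e-10)^2 * 33096)
lambda = 2.18362e-07 m
lambda = 218.36 nm

218.36


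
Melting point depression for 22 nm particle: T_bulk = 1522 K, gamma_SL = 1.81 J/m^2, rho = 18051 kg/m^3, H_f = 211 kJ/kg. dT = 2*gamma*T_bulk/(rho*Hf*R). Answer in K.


Radius R = 22/2 = 11 nm = 1.1e-08 m
Convert H_f = 211 kJ/kg = 211000 J/kg
dT = 2 * gamma_SL * T_bulk / (rho * H_f * R)
dT = 2 * 1.81 * 1522 / (18051 * 211000 * 1.1e-08)
dT = 131.5 K

131.5


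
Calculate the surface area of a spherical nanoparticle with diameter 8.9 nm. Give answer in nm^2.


Radius r = 8.9/2 = 4.45 nm
Surface area SA = 4 * pi * r^2
SA = 4 * pi * (4.45)^2
SA = 248.85 nm^2

248.85


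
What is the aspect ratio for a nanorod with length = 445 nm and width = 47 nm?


Aspect ratio AR = length / diameter
AR = 445 / 47
AR = 9.47

9.47


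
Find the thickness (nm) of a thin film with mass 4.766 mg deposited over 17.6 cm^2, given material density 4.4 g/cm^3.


Convert: m = 4.766 mg = 4.7660e-06 kg, A = 17.6 cm^2 = 1.7600e-03 m^2, rho = 4.4 g/cm^3 = 4400 kg/m^3
t = m / (A * rho)
t = 4.7660e-06 / (1.7600e-03 * 4400)
t = 6.1544e-07 m = 615.4 nm

615.4


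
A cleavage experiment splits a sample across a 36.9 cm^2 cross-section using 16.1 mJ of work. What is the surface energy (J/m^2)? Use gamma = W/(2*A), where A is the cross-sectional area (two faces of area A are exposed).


Convert: A = 36.9 cm^2 = 0.00369 m^2, W = 16.1 mJ = 0.0161 J
Cleaving exposes two faces of area A, so total new surface = 2*A and gamma = W / (2*A)
gamma = 0.0161 / (2 * 0.00369)
gamma = 2.182 J/m^2

2.182


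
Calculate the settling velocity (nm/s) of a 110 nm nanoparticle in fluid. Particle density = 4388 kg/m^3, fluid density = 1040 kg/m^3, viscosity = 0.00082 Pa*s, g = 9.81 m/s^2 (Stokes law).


Radius R = 110/2 nm = 5.5e-08 m
Density difference = 4388 - 1040 = 3348 kg/m^3
v = 2 * R^2 * (rho_p - rho_f) * g / (9 * eta)
v = 2 * (5.5e-08)^2 * 3348 * 9.81 / (9 * 0.00082)
v = 2.69249e-08 m/s = 26.9249 nm/s

26.9249


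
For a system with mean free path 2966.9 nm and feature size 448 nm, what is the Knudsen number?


Knudsen number Kn = lambda / L
Kn = 2966.9 / 448
Kn = 6.6225

6.6225


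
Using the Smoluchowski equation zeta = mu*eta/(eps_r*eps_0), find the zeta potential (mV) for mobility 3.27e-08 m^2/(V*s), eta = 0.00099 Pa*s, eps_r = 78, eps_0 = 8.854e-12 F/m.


Smoluchowski equation: zeta = mu * eta / (eps_r * eps_0)
zeta = 3.27e-08 * 0.00099 / (78 * 8.854e-12)
zeta = 0.046876 V = 46.88 mV

46.88


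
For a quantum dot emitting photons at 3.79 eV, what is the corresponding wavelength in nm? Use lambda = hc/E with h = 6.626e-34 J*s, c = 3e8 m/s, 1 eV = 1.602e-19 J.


Convert energy: E = 3.79 eV = 3.79 * 1.602e-19 = 6.07158e-19 J
lambda = h*c / E = 6.626e-34 * 3e8 / 6.07158e-19
lambda = 3.27394e-07 m = 327.4 nm

327.4


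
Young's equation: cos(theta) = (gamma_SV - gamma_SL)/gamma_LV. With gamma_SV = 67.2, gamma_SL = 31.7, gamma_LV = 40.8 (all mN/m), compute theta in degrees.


cos(theta) = (gamma_SV - gamma_SL) / gamma_LV
cos(theta) = (67.2 - 31.7) / 40.8
cos(theta) = 0.870098
theta = arccos(0.870098) = 29.53 degrees

29.53


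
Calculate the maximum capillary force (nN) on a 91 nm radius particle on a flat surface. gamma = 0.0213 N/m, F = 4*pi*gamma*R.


Convert radius: R = 91 nm = 9.1e-08 m
F = 4 * pi * gamma * R
F = 4 * pi * 0.0213 * 9.1e-08
F = 2.43574e-08 N = 24.3574 nN

24.3574


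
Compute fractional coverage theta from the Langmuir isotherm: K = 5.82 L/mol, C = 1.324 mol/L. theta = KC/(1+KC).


Langmuir isotherm: theta = K*C / (1 + K*C)
K*C = 5.82 * 1.324 = 7.70568
theta = 7.70568 / (1 + 7.70568) = 7.70568 / 8.70568
theta = 0.8851

0.8851


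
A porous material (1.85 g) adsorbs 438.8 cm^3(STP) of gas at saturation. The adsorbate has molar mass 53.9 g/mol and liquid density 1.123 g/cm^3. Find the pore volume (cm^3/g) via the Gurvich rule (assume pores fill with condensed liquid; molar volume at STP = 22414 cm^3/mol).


Moles adsorbed n = V_ads / 22414 = 438.8 / 22414 = 1.957705e-02 mol
Liquid volume V_liq = n * M / rho_liq = 1.957705e-02 * 53.9 / 1.123 = 0.93963 cm^3
Specific pore volume V_pore = V_liq / m_sample = 0.93963 / 1.85
V_pore = 0.5079 cm^3/g

0.5079


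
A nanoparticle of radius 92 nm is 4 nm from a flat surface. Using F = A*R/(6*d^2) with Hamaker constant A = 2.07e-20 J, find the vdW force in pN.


Convert to SI: R = 92 nm = 9.2e-08 m, d = 4 nm = 4e-09 m
F = A * R / (6 * d^2)
F = 2.07e-20 * 9.2e-08 / (6 * (4e-09)^2)
F = 1.98375e-11 N = 19.838 pN

19.838


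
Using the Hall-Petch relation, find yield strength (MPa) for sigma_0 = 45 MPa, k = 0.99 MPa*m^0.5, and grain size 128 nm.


d = 128 nm = 1.28e-07 m
sqrt(d) = 0.0003577709
Hall-Petch contribution = k / sqrt(d) = 0.99 / 0.0003577709 = 2767.1 MPa
sigma = sigma_0 + k/sqrt(d) = 45 + 2767.1 = 2812.1 MPa

2812.1


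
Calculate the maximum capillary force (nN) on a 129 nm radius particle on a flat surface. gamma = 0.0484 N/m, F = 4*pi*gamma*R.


Convert radius: R = 129 nm = 1.29e-07 m
F = 4 * pi * gamma * R
F = 4 * pi * 0.0484 * 1.29e-07
F = 7.84594e-08 N = 78.4594 nN

78.4594


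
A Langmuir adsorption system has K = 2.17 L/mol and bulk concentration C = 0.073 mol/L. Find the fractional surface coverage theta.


Langmuir isotherm: theta = K*C / (1 + K*C)
K*C = 2.17 * 0.073 = 0.15841
theta = 0.15841 / (1 + 0.15841) = 0.15841 / 1.15841
theta = 0.1367

0.1367


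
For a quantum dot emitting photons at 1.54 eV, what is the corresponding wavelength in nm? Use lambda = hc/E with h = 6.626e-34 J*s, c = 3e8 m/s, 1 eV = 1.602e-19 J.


Convert energy: E = 1.54 eV = 1.54 * 1.602e-19 = 2.46708e-19 J
lambda = h*c / E = 6.626e-34 * 3e8 / 2.46708e-19
lambda = 8.0573e-07 m = 805.7 nm

805.7


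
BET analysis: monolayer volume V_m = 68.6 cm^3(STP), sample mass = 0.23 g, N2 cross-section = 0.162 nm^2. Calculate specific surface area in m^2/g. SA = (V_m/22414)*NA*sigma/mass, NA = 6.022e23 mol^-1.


Number of moles in monolayer = V_m / 22414 = 68.6 / 22414 = 0.00306059
Number of molecules = moles * NA = 0.00306059 * 6.022e23
SA = molecules * sigma / mass
SA = (68.6 / 22414) * 6.022e23 * 0.162e-18 / 0.23
SA = 1298.2 m^2/g

1298.2


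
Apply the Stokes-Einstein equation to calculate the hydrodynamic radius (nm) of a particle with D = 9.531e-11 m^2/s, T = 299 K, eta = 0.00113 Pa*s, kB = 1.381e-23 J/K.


Stokes-Einstein: R = kB*T / (6*pi*eta*D)
R = 1.381e-23 * 299 / (6 * pi * 0.00113 * 9.531e-11)
R = 2.03398e-09 m = 2.03 nm

2.03


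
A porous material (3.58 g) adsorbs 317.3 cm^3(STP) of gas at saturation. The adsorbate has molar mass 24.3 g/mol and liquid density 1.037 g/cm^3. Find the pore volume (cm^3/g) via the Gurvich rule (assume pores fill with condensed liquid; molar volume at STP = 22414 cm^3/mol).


Moles adsorbed n = V_ads / 22414 = 317.3 / 22414 = 1.415633e-02 mol
Liquid volume V_liq = n * M / rho_liq = 1.415633e-02 * 24.3 / 1.037 = 0.33173 cm^3
Specific pore volume V_pore = V_liq / m_sample = 0.33173 / 3.58
V_pore = 0.0927 cm^3/g

0.0927


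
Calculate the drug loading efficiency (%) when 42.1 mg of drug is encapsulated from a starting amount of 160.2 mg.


Drug loading efficiency = (drug loaded / drug initial) * 100
DLE = 42.1 / 160.2 * 100
DLE = 0.2628 * 100
DLE = 26.28%

26.28


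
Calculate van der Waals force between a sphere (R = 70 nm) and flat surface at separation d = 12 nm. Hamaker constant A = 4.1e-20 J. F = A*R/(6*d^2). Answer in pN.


Convert to SI: R = 70 nm = 7e-08 m, d = 12 nm = 1.2e-08 m
F = A * R / (6 * d^2)
F = 4.1e-20 * 7e-08 / (6 * (1.2e-08)^2)
F = 3.32176e-12 N = 3.322 pN

3.322


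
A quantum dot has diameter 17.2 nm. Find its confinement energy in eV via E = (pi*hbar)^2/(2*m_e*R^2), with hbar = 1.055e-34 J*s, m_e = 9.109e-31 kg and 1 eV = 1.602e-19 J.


Radius R = 17.2/2 = 8.6 nm = 8.6e-09 m
E = (pi * 1.055e-34)^2 / (2 * 9.109e-31 * (8.6e-09)^2)
E(J) = 8.15281e-22
E = E(J) / 1.602e-19 = 0.0051 eV

0.0051


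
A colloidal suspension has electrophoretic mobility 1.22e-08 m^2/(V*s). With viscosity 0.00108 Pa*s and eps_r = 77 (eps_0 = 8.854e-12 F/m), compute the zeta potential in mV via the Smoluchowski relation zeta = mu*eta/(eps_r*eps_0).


Smoluchowski equation: zeta = mu * eta / (eps_r * eps_0)
zeta = 1.22e-08 * 0.00108 / (77 * 8.854e-12)
zeta = 0.019327 V = 19.33 mV

19.33


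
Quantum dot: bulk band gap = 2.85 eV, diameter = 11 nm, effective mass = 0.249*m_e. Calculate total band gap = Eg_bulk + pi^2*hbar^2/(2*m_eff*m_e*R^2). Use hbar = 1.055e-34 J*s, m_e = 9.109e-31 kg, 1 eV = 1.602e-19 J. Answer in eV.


Radius R = 11/2 nm = 5.5e-09 m
Confinement energy dE = pi^2 * hbar^2 / (2 * m_eff * m_e * R^2)
dE = pi^2 * (1.055e-34)^2 / (2 * 0.249 * 9.109e-31 * (5.5e-09)^2) J, divided by 1.602e-19 J/eV
dE = 0.05 eV
Total band gap = E_g(bulk) + dE = 2.85 + 0.05 = 2.9 eV

2.9


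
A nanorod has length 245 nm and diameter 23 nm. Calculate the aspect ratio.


Aspect ratio AR = length / diameter
AR = 245 / 23
AR = 10.65

10.65


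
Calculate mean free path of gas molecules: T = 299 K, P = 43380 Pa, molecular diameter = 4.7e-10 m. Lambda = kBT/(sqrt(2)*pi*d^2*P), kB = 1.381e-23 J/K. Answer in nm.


Mean free path: lambda = kB*T / (sqrt(2) * pi * d^2 * P)
lambda = 1.381e-23 * 299 / (sqrt(2) * pi * (4.7e-10)^2 * 43380)
lambda = 9.69873e-08 m
lambda = 96.99 nm

96.99


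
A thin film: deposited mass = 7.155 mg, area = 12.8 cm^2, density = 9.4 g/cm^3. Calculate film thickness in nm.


Convert: m = 7.155 mg = 7.1550e-06 kg, A = 12.8 cm^2 = 1.2800e-03 m^2, rho = 9.4 g/cm^3 = 9400 kg/m^3
t = m / (A * rho)
t = 7.1550e-06 / (1.2800e-03 * 9400)
t = 5.9466e-07 m = 594.7 nm

594.7


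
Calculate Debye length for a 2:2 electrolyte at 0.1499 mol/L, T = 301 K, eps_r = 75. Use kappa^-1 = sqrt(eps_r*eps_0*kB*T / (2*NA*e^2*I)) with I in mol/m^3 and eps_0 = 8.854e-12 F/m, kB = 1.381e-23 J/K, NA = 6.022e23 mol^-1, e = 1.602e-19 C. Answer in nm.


Ionic strength I = 0.1499 * 2^2 * 1000 = 599.6 mol/m^3
kappa^-1 = sqrt(75 * 8.854e-12 * 1.381e-23 * 301 / (2 * 6.022e23 * (1.602e-19)^2 * 599.6))
kappa^-1 = 0.386 nm

0.386


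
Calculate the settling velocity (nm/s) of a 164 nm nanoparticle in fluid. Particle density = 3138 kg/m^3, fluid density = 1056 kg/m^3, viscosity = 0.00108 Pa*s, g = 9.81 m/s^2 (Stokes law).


Radius R = 164/2 nm = 8.2e-08 m
Density difference = 3138 - 1056 = 2082 kg/m^3
v = 2 * R^2 * (rho_p - rho_f) * g / (9 * eta)
v = 2 * (8.2e-08)^2 * 2082 * 9.81 / (9 * 0.00108)
v = 2.8258e-08 m/s = 28.258 nm/s

28.258


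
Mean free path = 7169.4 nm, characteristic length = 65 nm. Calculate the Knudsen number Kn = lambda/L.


Knudsen number Kn = lambda / L
Kn = 7169.4 / 65
Kn = 110.2985

110.2985


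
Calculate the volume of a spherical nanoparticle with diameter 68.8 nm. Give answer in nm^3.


Radius r = 68.8/2 = 34.4 nm
Volume V = (4/3) * pi * r^3
V = (4/3) * pi * (34.4)^3
V = 170515.53 nm^3

170515.53


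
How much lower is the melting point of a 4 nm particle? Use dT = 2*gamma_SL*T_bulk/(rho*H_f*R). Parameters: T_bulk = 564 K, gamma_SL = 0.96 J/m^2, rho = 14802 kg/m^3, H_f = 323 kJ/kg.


Radius R = 4/2 = 2 nm = 2e-09 m
Convert H_f = 323 kJ/kg = 323000 J/kg
dT = 2 * gamma_SL * T_bulk / (rho * H_f * R)
dT = 2 * 0.96 * 564 / (14802 * 323000 * 2e-09)
dT = 113.2 K

113.2


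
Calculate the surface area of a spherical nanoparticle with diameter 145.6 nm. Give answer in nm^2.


Radius r = 145.6/2 = 72.8 nm
Surface area SA = 4 * pi * r^2
SA = 4 * pi * (72.8)^2
SA = 66599.75 nm^2

66599.75


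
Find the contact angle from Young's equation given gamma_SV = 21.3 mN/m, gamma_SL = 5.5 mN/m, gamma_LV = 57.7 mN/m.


cos(theta) = (gamma_SV - gamma_SL) / gamma_LV
cos(theta) = (21.3 - 5.5) / 57.7
cos(theta) = 0.27383
theta = arccos(0.27383) = 74.11 degrees

74.11


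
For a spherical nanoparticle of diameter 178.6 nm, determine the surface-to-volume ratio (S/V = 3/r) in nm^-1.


Radius r = 178.6/2 = 89.3 nm
S/V = 3 / r = 3 / 89.3
S/V = 0.0336 nm^-1

0.0336


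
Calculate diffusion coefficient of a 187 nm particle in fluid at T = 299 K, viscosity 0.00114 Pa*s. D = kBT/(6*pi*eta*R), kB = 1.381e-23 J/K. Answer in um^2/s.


Radius R = 187/2 = 93.5 nm = 9.35e-08 m
D = kB*T / (6*pi*eta*R)
D = 1.381e-23 * 299 / (6 * pi * 0.00114 * 9.35e-08)
D = 2.05517e-12 m^2/s = 2.055 um^2/s

2.055


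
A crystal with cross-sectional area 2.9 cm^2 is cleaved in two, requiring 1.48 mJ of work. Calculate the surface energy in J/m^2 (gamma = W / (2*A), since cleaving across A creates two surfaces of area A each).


Convert: A = 2.9 cm^2 = 0.00029 m^2, W = 1.48 mJ = 0.00148 J
Cleaving exposes two faces of area A, so total new surface = 2*A and gamma = W / (2*A)
gamma = 0.00148 / (2 * 0.00029)
gamma = 2.552 J/m^2

2.552


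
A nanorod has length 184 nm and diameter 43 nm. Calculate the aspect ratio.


Aspect ratio AR = length / diameter
AR = 184 / 43
AR = 4.28

4.28


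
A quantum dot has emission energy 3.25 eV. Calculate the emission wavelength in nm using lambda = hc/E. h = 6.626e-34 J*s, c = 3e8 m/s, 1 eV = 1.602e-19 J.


Convert energy: E = 3.25 eV = 3.25 * 1.602e-19 = 5.2065e-19 J
lambda = h*c / E = 6.626e-34 * 3e8 / 5.2065e-19
lambda = 3.81792e-07 m = 381.8 nm

381.8


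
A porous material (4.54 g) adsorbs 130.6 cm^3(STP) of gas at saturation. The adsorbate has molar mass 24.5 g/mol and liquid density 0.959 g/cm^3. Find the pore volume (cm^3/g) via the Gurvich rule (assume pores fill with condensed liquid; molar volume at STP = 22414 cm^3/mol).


Moles adsorbed n = V_ads / 22414 = 130.6 / 22414 = 5.826715e-03 mol
Liquid volume V_liq = n * M / rho_liq = 5.826715e-03 * 24.5 / 0.959 = 0.14886 cm^3
Specific pore volume V_pore = V_liq / m_sample = 0.14886 / 4.54
V_pore = 0.0328 cm^3/g

0.0328


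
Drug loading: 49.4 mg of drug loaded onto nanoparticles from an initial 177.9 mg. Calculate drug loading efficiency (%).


Drug loading efficiency = (drug loaded / drug initial) * 100
DLE = 49.4 / 177.9 * 100
DLE = 0.2777 * 100
DLE = 27.77%

27.77


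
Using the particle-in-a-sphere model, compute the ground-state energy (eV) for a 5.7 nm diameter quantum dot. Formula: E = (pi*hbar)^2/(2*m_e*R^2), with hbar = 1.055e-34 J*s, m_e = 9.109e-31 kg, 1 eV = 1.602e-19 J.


Radius R = 5.7/2 = 2.85 nm = 2.85e-09 m
E = (pi * 1.055e-34)^2 / (2 * 9.109e-31 * (2.85e-09)^2)
E(J) = 7.42359e-21
E = E(J) / 1.602e-19 = 0.0463 eV

0.0463


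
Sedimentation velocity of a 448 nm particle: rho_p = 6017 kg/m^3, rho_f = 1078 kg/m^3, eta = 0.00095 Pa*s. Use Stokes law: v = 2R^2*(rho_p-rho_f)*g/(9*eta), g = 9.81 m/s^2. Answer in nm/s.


Radius R = 448/2 nm = 2.24e-07 m
Density difference = 6017 - 1078 = 4939 kg/m^3
v = 2 * R^2 * (rho_p - rho_f) * g / (9 * eta)
v = 2 * (2.24e-07)^2 * 4939 * 9.81 / (9 * 0.00095)
v = 5.6868e-07 m/s = 568.68 nm/s

568.68


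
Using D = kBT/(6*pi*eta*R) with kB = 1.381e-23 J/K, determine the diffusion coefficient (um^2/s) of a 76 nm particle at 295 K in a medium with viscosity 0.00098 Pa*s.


Radius R = 76/2 = 38 nm = 3.8e-08 m
D = kB*T / (6*pi*eta*R)
D = 1.381e-23 * 295 / (6 * pi * 0.00098 * 3.8e-08)
D = 5.8037e-12 m^2/s = 5.804 um^2/s

5.804


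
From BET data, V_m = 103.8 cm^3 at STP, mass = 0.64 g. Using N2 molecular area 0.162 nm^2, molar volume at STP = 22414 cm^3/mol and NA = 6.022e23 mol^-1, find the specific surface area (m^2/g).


Number of moles in monolayer = V_m / 22414 = 103.8 / 22414 = 0.00463103
Number of molecules = moles * NA = 0.00463103 * 6.022e23
SA = molecules * sigma / mass
SA = (103.8 / 22414) * 6.022e23 * 0.162e-18 / 0.64
SA = 705.9 m^2/g

705.9


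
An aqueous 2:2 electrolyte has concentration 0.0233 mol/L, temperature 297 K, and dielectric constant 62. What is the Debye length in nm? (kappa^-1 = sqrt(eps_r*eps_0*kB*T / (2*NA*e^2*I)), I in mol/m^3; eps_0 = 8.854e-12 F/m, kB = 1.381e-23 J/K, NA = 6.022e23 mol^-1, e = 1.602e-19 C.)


Ionic strength I = 0.0233 * 2^2 * 1000 = 93.2 mol/m^3
kappa^-1 = sqrt(62 * 8.854e-12 * 1.381e-23 * 297 / (2 * 6.022e23 * (1.602e-19)^2 * 93.2))
kappa^-1 = 0.884 nm

0.884


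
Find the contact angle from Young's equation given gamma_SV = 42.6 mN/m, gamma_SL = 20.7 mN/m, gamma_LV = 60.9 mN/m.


cos(theta) = (gamma_SV - gamma_SL) / gamma_LV
cos(theta) = (42.6 - 20.7) / 60.9
cos(theta) = 0.359606
theta = arccos(0.359606) = 68.92 degrees

68.92


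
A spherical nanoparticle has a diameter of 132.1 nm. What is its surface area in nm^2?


Radius r = 132.1/2 = 66.05 nm
Surface area SA = 4 * pi * r^2
SA = 4 * pi * (66.05)^2
SA = 54822.08 nm^2

54822.08


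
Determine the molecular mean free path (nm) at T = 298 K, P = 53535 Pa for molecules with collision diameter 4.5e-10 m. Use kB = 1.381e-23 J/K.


Mean free path: lambda = kB*T / (sqrt(2) * pi * d^2 * P)
lambda = 1.381e-23 * 298 / (sqrt(2) * pi * (4.5e-10)^2 * 53535)
lambda = 8.54441e-08 m
lambda = 85.44 nm

85.44


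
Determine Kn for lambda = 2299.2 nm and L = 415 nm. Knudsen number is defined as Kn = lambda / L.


Knudsen number Kn = lambda / L
Kn = 2299.2 / 415
Kn = 5.5402

5.5402


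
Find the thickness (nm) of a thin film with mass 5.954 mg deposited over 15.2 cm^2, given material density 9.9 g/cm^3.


Convert: m = 5.954 mg = 5.9540e-06 kg, A = 15.2 cm^2 = 1.5200e-03 m^2, rho = 9.9 g/cm^3 = 9900 kg/m^3
t = m / (A * rho)
t = 5.9540e-06 / (1.5200e-03 * 9900)
t = 3.9567e-07 m = 395.7 nm

395.7


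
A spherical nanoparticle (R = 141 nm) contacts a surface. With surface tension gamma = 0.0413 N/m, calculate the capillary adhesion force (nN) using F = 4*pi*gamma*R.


Convert radius: R = 141 nm = 1.41e-07 m
F = 4 * pi * gamma * R
F = 4 * pi * 0.0413 * 1.41e-07
F = 7.31777e-08 N = 73.1777 nN

73.1777


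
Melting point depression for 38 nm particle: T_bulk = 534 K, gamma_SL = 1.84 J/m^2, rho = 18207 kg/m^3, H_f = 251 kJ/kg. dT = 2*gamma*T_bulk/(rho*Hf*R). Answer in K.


Radius R = 38/2 = 19 nm = 1.9e-08 m
Convert H_f = 251 kJ/kg = 251000 J/kg
dT = 2 * gamma_SL * T_bulk / (rho * H_f * R)
dT = 2 * 1.84 * 534 / (18207 * 251000 * 1.9e-08)
dT = 22.6 K

22.6
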